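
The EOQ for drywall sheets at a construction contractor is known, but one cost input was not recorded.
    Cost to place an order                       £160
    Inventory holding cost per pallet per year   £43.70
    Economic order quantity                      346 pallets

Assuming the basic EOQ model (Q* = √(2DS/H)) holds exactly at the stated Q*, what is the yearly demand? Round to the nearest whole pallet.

From Q* = √(2DS/H) ⇒ Q*² = 2DS/H.
D = Q²H / (2S) = 346² × 43.7 / (2 × 160) = 16,348.72

16,349 pallets per year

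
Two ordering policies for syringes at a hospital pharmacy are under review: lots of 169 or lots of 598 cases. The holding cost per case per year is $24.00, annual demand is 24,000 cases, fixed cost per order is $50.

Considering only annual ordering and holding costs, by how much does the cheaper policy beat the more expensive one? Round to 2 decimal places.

$54.10

Annual cost at Q: ordering D·S/Q plus holding Q·H/2.
TC(169) = (24,000/169)×50 + (169/2)×24 = $9,128.59
TC(598) = (24,000/598)×50 + (598/2)×24 = $9,182.69
Lots of 169 are cheaper by $54.10.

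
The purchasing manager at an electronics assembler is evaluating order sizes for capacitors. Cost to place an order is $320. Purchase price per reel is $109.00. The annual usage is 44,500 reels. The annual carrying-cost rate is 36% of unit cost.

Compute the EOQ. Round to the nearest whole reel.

852 reels

H = i·C = 0.36 × $109 = $39.2400 per reel-year
Optimal lot size Q* = (2 × 44,500 × $320 / $39.24)^½ ≈ 851.93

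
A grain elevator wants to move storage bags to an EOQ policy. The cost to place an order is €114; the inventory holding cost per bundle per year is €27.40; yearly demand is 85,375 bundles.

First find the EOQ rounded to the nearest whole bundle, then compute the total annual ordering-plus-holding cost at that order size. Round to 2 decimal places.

€23,094.47

Optimal lot size Q* = (2 × 85,375 × €114 / €27.4)^½ ≈ 842.86 → Q = 843 bundles
Annual ordering cost = (D/Q)·S = (85,375/843) × 114 = €11,545.37
Annual holding cost  = (Q/2)·H = (843/2) × 27.4 = €11,549.10
Total = €11,545.37 + €11,549.10 = €23,094.47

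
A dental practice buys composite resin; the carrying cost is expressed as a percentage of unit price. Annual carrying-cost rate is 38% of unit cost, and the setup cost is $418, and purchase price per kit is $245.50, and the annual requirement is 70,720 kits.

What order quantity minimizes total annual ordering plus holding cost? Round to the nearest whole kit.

796 kits

Holding cost per kit per year: H = 38% × $245.5 = $93.2900
Q* = √(2·D·S / H) = √(2·70,720·418 / 93.29) = √633,743.4 ≈ 796.08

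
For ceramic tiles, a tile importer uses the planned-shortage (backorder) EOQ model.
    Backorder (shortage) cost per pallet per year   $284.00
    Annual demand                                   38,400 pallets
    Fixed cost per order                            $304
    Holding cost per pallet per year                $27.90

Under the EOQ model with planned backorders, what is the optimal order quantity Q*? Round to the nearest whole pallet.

959 pallets

Q* = √(2DS/H) · √((H + b)/b)
   = √(2 × 38,400 × 304 / 27.9) · √((27.9 + 284) / 284)
   = 914.777 × 1.0480 ≈ 958.66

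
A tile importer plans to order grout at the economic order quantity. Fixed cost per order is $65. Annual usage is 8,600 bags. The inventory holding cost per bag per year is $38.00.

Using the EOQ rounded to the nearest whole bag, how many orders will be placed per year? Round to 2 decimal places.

50.00 orders per year

Q* = √(2·D·S / H) = √(2·8,600·65 / 38) = √29,421.1 ≈ 171.53 → Q = 172
N = D/Q = 8,600/172 ≈ 50.000 orders/yr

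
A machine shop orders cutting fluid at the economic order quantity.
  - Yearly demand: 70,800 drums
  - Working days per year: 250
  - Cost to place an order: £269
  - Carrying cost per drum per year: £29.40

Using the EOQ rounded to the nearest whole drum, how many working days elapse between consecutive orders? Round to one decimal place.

Optimal lot size Q* = (2 × 70,800 × £269 / £29.4)^½ ≈ 1,138.24 → Q = 1,138 drums
Cycle time = (working days × Q)/D = (250 × 1,138) / 70,800 = 4.018 days

4.0 days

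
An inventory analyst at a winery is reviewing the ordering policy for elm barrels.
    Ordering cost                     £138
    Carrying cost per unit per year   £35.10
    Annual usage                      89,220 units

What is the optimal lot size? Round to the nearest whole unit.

2DS/H = 2·89,220·138/35.1 = 701,558.97
EOQ = √701,558.97 ≈ 837.59

838 units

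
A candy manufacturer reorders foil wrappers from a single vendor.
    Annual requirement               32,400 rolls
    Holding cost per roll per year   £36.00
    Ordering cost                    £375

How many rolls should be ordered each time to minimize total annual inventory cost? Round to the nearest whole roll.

Q* = √(2·D·S / H) = √(2·32,400·375 / 36) = √675,000.0 ≈ 821.58

822 rolls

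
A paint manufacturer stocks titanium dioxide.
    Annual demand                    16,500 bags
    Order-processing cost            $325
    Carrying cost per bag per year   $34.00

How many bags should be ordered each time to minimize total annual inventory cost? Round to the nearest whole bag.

EOQ = √(2DS/H) = √(2 × 16,500 × 325 / 34)
    = √(315,441.18) ≈ 561.64

562 bags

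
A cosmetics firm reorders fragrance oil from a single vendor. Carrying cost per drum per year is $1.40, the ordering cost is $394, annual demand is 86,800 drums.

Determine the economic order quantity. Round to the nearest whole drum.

Q* = √(2·D·S / H) = √(2·86,800·394 / 1.4) = √48,856,000.0 ≈ 6,989.71

6,990 drums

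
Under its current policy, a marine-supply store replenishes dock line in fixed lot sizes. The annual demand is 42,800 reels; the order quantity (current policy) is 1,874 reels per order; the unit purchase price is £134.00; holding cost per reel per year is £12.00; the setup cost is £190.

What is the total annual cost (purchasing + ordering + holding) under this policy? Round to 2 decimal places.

£5,750,783.38

Annual ordering cost = (D/Q)·S = (42,800/1,874) × 190 = £4,339.38
Annual holding cost  = (Q/2)·H = (1,874/2) × 12 = £11,244.00
Purchase cost = D·C = 42,800 × 134 = £5,735,200.00
Total = £4,339.38 + £11,244.00 + £5,735,200.00 = £5,750,783.38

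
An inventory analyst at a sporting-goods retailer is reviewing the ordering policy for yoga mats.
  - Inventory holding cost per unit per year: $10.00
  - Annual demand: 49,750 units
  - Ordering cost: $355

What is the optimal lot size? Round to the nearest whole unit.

Optimal lot size Q* = (2 × 49,750 × $355 / $10)^½ ≈ 1,879.43

1,879 units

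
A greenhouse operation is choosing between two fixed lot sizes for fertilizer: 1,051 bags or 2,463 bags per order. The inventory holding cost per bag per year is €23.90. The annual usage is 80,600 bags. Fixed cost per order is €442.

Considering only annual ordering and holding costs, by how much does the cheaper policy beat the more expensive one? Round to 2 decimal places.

Annual cost at Q: ordering D·S/Q plus holding Q·H/2.
TC(1,051) = (80,600/1,051)×442 + (1,051/2)×23.9 = €46,455.93
TC(2,463) = (80,600/2,463)×442 + (2,463/2)×23.9 = €43,897.00
Lots of 2,463 are cheaper by €2,558.93.

€2,558.93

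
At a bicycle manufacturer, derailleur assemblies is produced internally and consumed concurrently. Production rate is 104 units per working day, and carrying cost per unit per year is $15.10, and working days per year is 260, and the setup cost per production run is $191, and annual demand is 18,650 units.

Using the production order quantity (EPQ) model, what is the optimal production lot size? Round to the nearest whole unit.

d = 18,650/260 = 71.7308 units/day;  effective holding cost H(1 − d/p) = 15.1·(1 − 71.7308/104) = 4.68524
Q* = √(2DS / H_eff) = √(2·18,650·191 / 4.68524) ≈ 1,233.12

1,233 units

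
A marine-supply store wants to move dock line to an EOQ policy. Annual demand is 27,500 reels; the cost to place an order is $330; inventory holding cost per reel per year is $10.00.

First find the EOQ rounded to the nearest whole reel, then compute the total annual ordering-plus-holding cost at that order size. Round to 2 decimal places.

$13,472.19

Q* = √(2·D·S / H) = √(2·27,500·330 / 10) = √1,815,000.0 ≈ 1,347.22 → Q = 1,347 reels
Annual ordering cost = (D/Q)·S = (27,500/1,347) × 330 = $6,737.19
Annual holding cost  = (Q/2)·H = (1,347/2) × 10 = $6,735.00
Total = $6,737.19 + $6,735.00 = $13,472.19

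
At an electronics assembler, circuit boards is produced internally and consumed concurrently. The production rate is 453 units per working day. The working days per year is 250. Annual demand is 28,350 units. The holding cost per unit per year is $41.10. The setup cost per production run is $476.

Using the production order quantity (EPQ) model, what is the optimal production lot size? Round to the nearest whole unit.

Daily demand d = 28,350/250 = 113.400; p = 453; 1 − d/p = 0.74967
EPQ = √(2DS / (H(1 − d/p)))
    = √(2 × 28,350 × 476 / (41.1 × 0.74967)) ≈ 935.92

936 units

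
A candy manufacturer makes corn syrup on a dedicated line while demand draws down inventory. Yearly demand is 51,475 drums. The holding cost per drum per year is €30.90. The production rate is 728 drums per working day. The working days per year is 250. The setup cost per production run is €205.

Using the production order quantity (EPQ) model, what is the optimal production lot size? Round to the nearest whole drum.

d = 51,475/250 = 205.9000 drums/day;  effective holding cost H(1 − d/p) = 30.9·(1 − 205.9000/728) = 22.16056
Q* = √(2DS / H_eff) = √(2·51,475·205 / 22.16056) ≈ 975.89

976 drums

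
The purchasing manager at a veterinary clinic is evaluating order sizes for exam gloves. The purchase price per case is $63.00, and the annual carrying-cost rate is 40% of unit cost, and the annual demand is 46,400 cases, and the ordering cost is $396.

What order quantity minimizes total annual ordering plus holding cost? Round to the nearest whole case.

Carrying cost H = $63 × 40% = $25.2000/case/yr
Optimal lot size Q* = (2 × 46,400 × $396 / $25.2)^½ ≈ 1,207.60

1,208 cases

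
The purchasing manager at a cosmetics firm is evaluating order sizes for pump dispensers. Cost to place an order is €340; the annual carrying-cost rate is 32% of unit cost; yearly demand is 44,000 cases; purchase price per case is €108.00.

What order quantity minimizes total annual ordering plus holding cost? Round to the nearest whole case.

930 cases

H = i·C = 0.32 × €108 = €34.5600 per case-year
Optimal lot size Q* = (2 × 44,000 × €340 / €34.56)^½ ≈ 930.45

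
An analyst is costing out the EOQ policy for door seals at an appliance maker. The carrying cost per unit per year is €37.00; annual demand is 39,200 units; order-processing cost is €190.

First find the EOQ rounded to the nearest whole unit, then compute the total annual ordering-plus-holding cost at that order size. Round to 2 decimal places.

2DS/H = 2·39,200·190/37 = 402,594.59
EOQ = √402,594.59 ≈ 634.50 → Q = 635 units
Orders/yr = 39,200/635 = 61.732; ordering cost = 61.732 × €190 = €11,729.13
Average inventory = 635/2 = 317.5; holding cost = 317.5 × €37 = €11,747.50
Total = €11,729.13 + €11,747.50 = €23,476.63

€23,476.63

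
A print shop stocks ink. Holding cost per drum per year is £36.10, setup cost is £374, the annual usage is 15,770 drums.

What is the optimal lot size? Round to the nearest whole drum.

Q* = √(2·D·S / H) = √(2·15,770·374 / 36.1) = √326,757.9 ≈ 571.63

572 drums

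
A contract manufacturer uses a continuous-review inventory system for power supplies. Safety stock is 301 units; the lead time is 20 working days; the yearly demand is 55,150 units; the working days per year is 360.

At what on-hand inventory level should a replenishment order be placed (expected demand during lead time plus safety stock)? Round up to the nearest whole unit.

Daily demand d = 55,150 / 360 = 153.194 units/day
Demand during lead time = 153.194 × 20 = 3,063.89
Reorder point = 3,063.89 + 301 = 3,364.89 → round up

3,365 units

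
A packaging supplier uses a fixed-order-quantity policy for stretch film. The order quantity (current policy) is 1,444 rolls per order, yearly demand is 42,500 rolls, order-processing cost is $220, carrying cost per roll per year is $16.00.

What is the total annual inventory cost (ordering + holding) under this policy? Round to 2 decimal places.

$18,027.07

Annual ordering cost = (D/Q)·S = (42,500/1,444) × 220 = $6,475.07
Annual holding cost  = (Q/2)·H = (1,444/2) × 16 = $11,552.00
Total = $6,475.07 + $11,552.00 = $18,027.07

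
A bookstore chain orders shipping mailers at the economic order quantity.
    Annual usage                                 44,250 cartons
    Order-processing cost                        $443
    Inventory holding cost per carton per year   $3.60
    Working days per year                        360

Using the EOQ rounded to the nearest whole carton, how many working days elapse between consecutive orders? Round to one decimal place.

26.8 days

Optimal lot size Q* = (2 × 44,250 × $443 / $3.6)^½ ≈ 3,300.06 → Q = 3,300 cartons
Cycle time = (working days × Q)/D = (360 × 3,300) / 44,250 = 26.847 days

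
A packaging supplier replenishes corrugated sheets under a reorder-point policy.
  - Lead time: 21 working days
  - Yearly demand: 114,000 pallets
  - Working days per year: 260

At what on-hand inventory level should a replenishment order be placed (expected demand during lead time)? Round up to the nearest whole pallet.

9,208 pallets

Daily demand d = 114,000 / 260 = 438.462 pallets/day
Demand during lead time = 438.462 × 21 = 9,207.69
Reorder point = 9,207.69 → round up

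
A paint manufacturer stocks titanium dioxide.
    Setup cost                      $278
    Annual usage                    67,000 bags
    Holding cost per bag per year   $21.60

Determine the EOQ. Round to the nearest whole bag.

1,313 bags

EOQ = √(2DS/H) = √(2 × 67,000 × 278 / 21.6)
    = √(1,724,629.63) ≈ 1,313.25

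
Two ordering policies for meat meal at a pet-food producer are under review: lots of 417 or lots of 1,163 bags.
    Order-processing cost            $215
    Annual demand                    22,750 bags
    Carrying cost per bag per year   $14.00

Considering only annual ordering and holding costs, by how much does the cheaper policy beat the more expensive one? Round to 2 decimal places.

$2,301.90

TC(Q) = (D/Q)S + (Q/2)H
TC(417) = (22,750/417)×215 + (417/2)×14 = $14,648.62
TC(1,163) = (22,750/1,163)×215 + (1,163/2)×14 = $12,346.72
Lots of 1,163 are cheaper by $2,301.90.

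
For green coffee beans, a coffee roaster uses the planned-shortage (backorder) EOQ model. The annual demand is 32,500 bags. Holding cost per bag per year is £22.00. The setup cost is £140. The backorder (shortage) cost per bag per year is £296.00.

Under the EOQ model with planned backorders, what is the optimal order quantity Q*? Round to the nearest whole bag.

667 bags

Basic EOQ = √(2·32,500·140/22) = 643.146
Backorder adjustment √((H+b)/b) = √((22+296)/296) = 1.0365
Q* = 643.146 × 1.0365 ≈ 666.62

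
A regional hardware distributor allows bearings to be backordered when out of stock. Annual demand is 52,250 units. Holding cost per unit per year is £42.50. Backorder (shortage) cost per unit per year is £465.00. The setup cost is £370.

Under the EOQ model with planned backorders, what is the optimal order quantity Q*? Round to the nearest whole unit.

Basic EOQ = √(2·52,250·370/42.5) = 953.816
Backorder adjustment √((H+b)/b) = √((42.5+465)/465) = 1.0447
Q* = 953.816 × 1.0447 ≈ 996.45

996 units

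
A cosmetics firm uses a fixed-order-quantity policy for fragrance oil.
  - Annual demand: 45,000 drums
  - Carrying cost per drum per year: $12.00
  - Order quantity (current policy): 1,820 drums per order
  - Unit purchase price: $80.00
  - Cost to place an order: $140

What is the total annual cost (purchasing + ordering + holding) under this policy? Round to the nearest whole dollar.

Ordering: D/Q × S = 45,000/1,820 × $140 = $3,461.54
Holding:  Q/2 × H = 1,820/2 × $12 = $10,920.00
Purchase cost = D·C = 45,000 × 80 = $3,600,000.00
Total = $3,461.54 + $10,920.00 + $3,600,000.00 = $3,614,381.54

$3,614,382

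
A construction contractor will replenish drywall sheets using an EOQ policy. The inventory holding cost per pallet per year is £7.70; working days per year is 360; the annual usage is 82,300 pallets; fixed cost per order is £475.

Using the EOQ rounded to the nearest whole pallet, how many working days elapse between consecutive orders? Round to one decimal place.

EOQ = √(2DS/H) = √(2 × 82,300 × 475 / 7.7)
    = √(10,153,896.10) ≈ 3,186.52 → Q = 3,187 pallets
Cycle time = (working days × Q)/D = (360 × 3,187) / 82,300 = 13.941 days

13.9 days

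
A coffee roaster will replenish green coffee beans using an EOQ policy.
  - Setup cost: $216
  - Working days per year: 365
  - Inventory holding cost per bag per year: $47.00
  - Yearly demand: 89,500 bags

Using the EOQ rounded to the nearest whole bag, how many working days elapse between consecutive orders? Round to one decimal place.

3.7 days

EOQ = √(2DS/H) = √(2 × 89,500 × 216 / 47)
    = √(822,638.30) ≈ 906.99 → Q = 907 bags
Cycle time = (working days × Q)/D = (365 × 907) / 89,500 = 3.699 days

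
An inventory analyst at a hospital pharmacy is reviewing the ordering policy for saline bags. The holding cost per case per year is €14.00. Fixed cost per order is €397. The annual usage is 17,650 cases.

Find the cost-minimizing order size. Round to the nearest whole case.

Q* = √(2·D·S / H) = √(2·17,650·397 / 14) = √1,001,007.1 ≈ 1,000.50

1,001 cases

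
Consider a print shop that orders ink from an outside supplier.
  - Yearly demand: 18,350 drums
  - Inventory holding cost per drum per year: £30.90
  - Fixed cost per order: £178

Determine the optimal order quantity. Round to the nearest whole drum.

460 drums

2DS/H = 2·18,350·178/30.9 = 211,411.00
EOQ = √211,411.00 ≈ 459.79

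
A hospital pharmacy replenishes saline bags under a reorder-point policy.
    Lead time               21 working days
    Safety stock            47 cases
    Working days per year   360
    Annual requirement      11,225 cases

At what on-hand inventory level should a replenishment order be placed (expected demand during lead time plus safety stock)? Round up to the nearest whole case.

Daily demand d = 11,225 / 360 = 31.181 cases/day
Demand during lead time = 31.181 × 21 = 654.79
Reorder point = 654.79 + 47 = 701.79 → round up

702 cases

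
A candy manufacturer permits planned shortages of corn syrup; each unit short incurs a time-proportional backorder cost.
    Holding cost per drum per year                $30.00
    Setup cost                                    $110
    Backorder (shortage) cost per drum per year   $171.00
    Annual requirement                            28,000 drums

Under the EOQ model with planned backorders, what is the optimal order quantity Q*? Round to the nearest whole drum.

491 drums

Q* = √(2DS/H) · √((H + b)/b)
   = √(2 × 28,000 × 110 / 30) · √((30 + 171) / 171)
   = 453.137 × 1.0842 ≈ 491.28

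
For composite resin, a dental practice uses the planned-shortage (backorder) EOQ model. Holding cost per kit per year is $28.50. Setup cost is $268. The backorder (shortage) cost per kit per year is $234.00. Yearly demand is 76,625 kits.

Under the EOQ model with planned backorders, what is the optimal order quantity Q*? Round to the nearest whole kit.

Basic EOQ = √(2·76,625·268/28.5) = 1,200.453
Backorder adjustment √((H+b)/b) = √((28.5+234)/234) = 1.0591
Q* = 1,200.453 × 1.0591 ≈ 1,271.46

1,271 kits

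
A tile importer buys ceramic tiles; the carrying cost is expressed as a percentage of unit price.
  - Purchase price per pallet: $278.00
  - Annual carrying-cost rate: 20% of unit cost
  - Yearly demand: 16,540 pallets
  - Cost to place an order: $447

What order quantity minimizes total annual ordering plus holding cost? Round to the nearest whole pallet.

Carrying cost H = $278 × 20% = $55.6000/pallet/yr
Q* = √(2·D·S / H) = √(2·16,540·447 / 55.6) = √265,948.9 ≈ 515.70

516 pallets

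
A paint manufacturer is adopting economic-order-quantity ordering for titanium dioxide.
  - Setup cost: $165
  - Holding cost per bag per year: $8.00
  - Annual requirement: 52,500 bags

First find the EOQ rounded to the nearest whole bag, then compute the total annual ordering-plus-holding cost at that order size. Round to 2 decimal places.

$11,772.85

Q* = √(2·D·S / H) = √(2·52,500·165 / 8) = √2,165,625.0 ≈ 1,471.61 → Q = 1,472 bags
Annual ordering cost = (D/Q)·S = (52,500/1,472) × 165 = $5,884.85
Annual holding cost  = (Q/2)·H = (1,472/2) × 8 = $5,888.00
Total = $5,884.85 + $5,888.00 = $11,772.85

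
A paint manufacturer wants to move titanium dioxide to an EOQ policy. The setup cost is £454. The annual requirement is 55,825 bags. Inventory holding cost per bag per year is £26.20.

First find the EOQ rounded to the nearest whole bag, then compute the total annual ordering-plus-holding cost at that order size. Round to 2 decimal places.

Optimal lot size Q* = (2 × 55,825 × £454 / £26.2)^½ ≈ 1,390.93 → Q = 1,391 bags
Annual ordering cost = (D/Q)·S = (55,825/1,391) × 454 = £18,220.38
Annual holding cost  = (Q/2)·H = (1,391/2) × 26.2 = £18,222.10
Total = £18,220.38 + £18,222.10 = £36,442.48

£36,442.48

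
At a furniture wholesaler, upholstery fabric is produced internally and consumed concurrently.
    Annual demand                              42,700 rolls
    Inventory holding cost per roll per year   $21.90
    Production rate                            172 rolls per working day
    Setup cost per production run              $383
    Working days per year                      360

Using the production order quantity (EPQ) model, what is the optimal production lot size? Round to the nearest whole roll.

Daily demand d = 42,700/360 = 118.611; p = 172; 1 − d/p = 0.31040
EPQ = √(2DS / (H(1 − d/p)))
    = √(2 × 42,700 × 383 / (21.9 × 0.31040)) ≈ 2,193.54

2,194 rolls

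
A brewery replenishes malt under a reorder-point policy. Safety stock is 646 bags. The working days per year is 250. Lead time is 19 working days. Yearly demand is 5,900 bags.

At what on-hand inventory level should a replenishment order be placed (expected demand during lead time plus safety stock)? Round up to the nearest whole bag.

1,095 bags

Daily demand d = 5,900 / 250 = 23.600 bags/day
Demand during lead time = 23.600 × 19 = 448.40
Reorder point = 448.40 + 646 = 1,094.40 → round up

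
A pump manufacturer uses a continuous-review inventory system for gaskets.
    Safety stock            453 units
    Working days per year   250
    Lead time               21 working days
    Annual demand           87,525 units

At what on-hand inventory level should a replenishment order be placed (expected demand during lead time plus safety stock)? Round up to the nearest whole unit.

Daily demand d = 87,525 / 250 = 350.100 units/day
Demand during lead time = 350.100 × 21 = 7,352.10
Reorder point = 7,352.10 + 453 = 7,805.10 → round up

7,806 units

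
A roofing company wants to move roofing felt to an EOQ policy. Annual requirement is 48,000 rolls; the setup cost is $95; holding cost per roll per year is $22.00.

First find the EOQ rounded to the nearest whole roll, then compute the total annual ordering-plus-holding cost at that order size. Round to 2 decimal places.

EOQ = √(2DS/H) = √(2 × 48,000 × 95 / 22)
    = √(414,545.45) ≈ 643.85 → Q = 644 rolls
Orders/yr = 48,000/644 = 74.534; ordering cost = 74.534 × $95 = $7,080.75
Average inventory = 644/2 = 322; holding cost = 322 × $22 = $7,084.00
Total = $7,080.75 + $7,084.00 = $14,164.75

$14,164.75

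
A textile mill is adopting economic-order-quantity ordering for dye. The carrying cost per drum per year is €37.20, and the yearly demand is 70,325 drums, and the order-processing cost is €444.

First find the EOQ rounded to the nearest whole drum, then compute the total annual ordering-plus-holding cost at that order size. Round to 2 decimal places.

€48,198.42

Optimal lot size Q* = (2 × 70,325 × €444 / €37.2)^½ ≈ 1,295.66 → Q = 1,296 drums
Annual ordering cost = (D/Q)·S = (70,325/1,296) × 444 = €24,092.82
Annual holding cost  = (Q/2)·H = (1,296/2) × 37.2 = €24,105.60
Total = €24,092.82 + €24,105.60 = €48,198.42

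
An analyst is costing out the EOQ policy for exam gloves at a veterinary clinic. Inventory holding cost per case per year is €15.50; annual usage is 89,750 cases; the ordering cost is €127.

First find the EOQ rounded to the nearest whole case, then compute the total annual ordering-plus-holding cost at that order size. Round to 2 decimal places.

Optimal lot size Q* = (2 × 89,750 × €127 / €15.5)^½ ≈ 1,212.74 → Q = 1,213 cases
Annual ordering cost = (D/Q)·S = (89,750/1,213) × 127 = €9,396.74
Annual holding cost  = (Q/2)·H = (1,213/2) × 15.5 = €9,400.75
Total = €9,396.74 + €9,400.75 = €18,797.49

€18,797.49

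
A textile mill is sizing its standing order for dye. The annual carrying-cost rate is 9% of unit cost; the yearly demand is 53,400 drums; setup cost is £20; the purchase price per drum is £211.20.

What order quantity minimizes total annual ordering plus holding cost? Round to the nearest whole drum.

335 drums

Holding cost per drum per year: H = 9% × £211.2 = £19.0080
EOQ = √(2DS/H) = √(2 × 53,400 × 20 / 19.008)
    = √(112,373.74) ≈ 335.22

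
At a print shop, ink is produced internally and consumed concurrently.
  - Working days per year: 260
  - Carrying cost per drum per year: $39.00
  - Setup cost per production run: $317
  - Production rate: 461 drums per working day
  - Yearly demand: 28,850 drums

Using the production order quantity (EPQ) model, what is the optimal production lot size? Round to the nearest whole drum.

786 drums

d = 28,850/260 = 110.9615 drums/day;  effective holding cost H(1 − d/p) = 39·(1 − 110.9615/461) = 29.61280
Q* = √(2DS / H_eff) = √(2·28,850·317 / 29.61280) ≈ 785.92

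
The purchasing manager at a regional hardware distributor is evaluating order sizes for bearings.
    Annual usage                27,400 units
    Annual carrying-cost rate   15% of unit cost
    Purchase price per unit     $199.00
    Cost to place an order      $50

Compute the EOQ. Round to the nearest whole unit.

H = i·C = 0.15 × $199 = $29.8500 per unit-year
EOQ = √(2DS/H) = √(2 × 27,400 × 50 / 29.85)
    = √(91,792.29) ≈ 302.97

303 units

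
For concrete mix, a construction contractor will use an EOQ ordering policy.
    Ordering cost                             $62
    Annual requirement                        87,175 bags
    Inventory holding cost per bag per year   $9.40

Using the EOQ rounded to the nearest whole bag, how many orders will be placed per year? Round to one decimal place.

EOQ = √(2DS/H) = √(2 × 87,175 × 62 / 9.4)
    = √(1,149,968.09) ≈ 1,072.37 → Q = 1,072
N = D/Q = 87,175/1,072 ≈ 81.320 orders/yr

81.3 orders per year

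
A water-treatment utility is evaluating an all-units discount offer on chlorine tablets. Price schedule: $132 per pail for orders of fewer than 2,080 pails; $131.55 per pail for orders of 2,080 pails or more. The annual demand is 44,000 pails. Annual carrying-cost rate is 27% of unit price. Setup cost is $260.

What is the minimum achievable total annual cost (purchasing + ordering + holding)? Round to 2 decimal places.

$5,830,639.24

H₁ = 27%×$132 = $35.6400;  H₂ = 27%×$131.55 = $35.5185
EOQ₁ = √(2×44,000×260/35.6400) = 801.23  (< 2,080, feasible at tier 1)
EOQ₂ = √(2×44,000×260/35.5185) = 802.60  (< 2,080 → use Q = 2,080 at tier-2 price)
TC(tier 1 (EOQ₁), Q≈801.2) = $5,836,555.97
TC(tier 2, Q≈2,080.0) = $5,830,639.24
Minimum at tier 2: $5,830,639.24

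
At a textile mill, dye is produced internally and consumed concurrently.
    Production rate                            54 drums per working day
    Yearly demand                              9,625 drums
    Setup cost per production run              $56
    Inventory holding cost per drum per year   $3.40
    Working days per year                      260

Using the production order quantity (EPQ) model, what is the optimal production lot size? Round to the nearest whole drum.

d = 9,625/260 = 37.0192 drums/day;  effective holding cost H(1 − d/p) = 3.4·(1 − 37.0192/54) = 1.06916
Q* = √(2DS / H_eff) = √(2·9,625·56 / 1.06916) ≈ 1,004.13

1,004 drums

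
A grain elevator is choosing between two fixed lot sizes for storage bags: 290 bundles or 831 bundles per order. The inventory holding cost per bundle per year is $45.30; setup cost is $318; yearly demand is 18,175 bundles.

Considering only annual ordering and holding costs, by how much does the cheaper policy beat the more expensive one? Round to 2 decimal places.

$721.12

TC(Q) = (D/Q)S + (Q/2)H
TC(290) = (18,175/290)×318 + (290/2)×45.3 = $26,498.33
TC(831) = (18,175/831)×318 + (831/2)×45.3 = $25,777.20
Lots of 831 are cheaper by $721.12.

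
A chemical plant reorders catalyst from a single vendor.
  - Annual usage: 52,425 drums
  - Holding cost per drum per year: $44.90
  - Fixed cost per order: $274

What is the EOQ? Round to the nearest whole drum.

800 drums

2DS/H = 2·52,425·274/44.9 = 639,841.87
EOQ = √639,841.87 ≈ 799.90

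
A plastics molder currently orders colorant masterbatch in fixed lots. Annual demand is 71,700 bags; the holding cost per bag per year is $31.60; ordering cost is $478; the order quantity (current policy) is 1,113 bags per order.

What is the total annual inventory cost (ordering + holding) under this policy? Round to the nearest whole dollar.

Orders/yr = 71,700/1,113 = 64.420; ordering cost = 64.420 × $478 = $30,792.99
Average inventory = 1,113/2 = 556.5; holding cost = 556.5 × $31.6 = $17,585.40
Total = $30,792.99 + $17,585.40 = $48,378.39

$48,378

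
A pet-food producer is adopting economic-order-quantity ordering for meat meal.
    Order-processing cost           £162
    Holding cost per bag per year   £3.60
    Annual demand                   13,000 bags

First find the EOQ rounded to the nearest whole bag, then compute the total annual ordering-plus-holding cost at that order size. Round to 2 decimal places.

£3,894.00

2DS/H = 2·13,000·162/3.6 = 1,170,000.00
EOQ = √1,170,000.00 ≈ 1,081.67 → Q = 1,082 bags
Annual ordering cost = (D/Q)·S = (13,000/1,082) × 162 = £1,946.40
Annual holding cost  = (Q/2)·H = (1,082/2) × 3.6 = £1,947.60
Total = £1,946.40 + £1,947.60 = £3,894.00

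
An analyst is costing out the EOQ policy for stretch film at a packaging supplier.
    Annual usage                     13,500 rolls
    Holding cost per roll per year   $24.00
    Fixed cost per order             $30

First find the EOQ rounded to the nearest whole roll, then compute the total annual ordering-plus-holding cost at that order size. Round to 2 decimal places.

$4,409.09

EOQ = √(2DS/H) = √(2 × 13,500 × 30 / 24)
    = √(33,750.00) ≈ 183.71 → Q = 184 rolls
Orders/yr = 13,500/184 = 73.370; ordering cost = 73.370 × $30 = $2,201.09
Average inventory = 184/2 = 92; holding cost = 92 × $24 = $2,208.00
Total = $2,201.09 + $2,208.00 = $4,409.09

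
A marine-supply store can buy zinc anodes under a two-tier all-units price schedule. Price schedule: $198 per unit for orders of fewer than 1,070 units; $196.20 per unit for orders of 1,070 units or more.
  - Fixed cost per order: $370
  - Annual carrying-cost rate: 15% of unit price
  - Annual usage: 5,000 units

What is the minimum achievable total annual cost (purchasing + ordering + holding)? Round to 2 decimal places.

H₁ = 15%×$198 = $29.7000;  H₂ = 15%×$196.20 = $29.4300
EOQ₁ = √(2×5,000×370/29.7000) = 352.96  (< 1,070, feasible at tier 1)
EOQ₂ = √(2×5,000×370/29.4300) = 354.57  (< 1,070 → use Q = 1,070 at tier-2 price)
TC(tier 1 (EOQ₁), Q≈353.0) = $1,000,482.84
TC(tier 2, Q≈1,070.0) = $998,474.02
Minimum at tier 2: $998,474.02

$998,474.02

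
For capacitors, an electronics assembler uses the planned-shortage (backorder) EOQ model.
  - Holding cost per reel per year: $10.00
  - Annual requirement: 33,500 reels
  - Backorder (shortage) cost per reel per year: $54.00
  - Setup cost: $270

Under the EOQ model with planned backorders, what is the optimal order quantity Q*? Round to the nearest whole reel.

1,464 reels

Basic EOQ = √(2·33,500·270/10) = 1,344.991
Backorder adjustment √((H+b)/b) = √((10+54)/54) = 1.0887
Q* = 1,344.991 × 1.0887 ≈ 1,464.24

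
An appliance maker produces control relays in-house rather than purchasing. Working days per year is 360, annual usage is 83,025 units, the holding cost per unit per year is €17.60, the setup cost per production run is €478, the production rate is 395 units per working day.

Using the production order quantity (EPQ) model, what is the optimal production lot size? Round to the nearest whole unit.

3,292 units

Daily demand d = 83,025/360 = 230.625; p = 395; 1 − d/p = 0.41614
EPQ = √(2DS / (H(1 − d/p)))
    = √(2 × 83,025 × 478 / (17.6 × 0.41614)) ≈ 3,291.98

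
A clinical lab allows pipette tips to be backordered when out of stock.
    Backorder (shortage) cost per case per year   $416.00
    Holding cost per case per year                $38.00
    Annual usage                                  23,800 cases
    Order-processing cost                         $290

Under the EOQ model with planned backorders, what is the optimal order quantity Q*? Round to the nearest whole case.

630 cases

Basic EOQ = √(2·23,800·290/38) = 602.713
Backorder adjustment √((H+b)/b) = √((38+416)/416) = 1.0447
Q* = 602.713 × 1.0447 ≈ 629.64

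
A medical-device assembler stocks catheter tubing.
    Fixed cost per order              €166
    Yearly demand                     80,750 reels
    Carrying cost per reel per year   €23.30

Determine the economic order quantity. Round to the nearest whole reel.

1,073 reels

Optimal lot size Q* = (2 × 80,750 × €166 / €23.3)^½ ≈ 1,072.66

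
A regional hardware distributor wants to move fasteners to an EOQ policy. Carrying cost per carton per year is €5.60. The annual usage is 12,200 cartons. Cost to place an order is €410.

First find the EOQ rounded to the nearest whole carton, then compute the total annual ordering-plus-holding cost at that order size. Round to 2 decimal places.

€7,484.81

2DS/H = 2·12,200·410/5.6 = 1,786,428.57
EOQ = √1,786,428.57 ≈ 1,336.57 → Q = 1,337 cartons
Ordering: D/Q × S = 12,200/1,337 × €410 = €3,741.21
Holding:  Q/2 × H = 1,337/2 × €5.6 = €3,743.60
Total = €3,741.21 + €3,743.60 = €7,484.81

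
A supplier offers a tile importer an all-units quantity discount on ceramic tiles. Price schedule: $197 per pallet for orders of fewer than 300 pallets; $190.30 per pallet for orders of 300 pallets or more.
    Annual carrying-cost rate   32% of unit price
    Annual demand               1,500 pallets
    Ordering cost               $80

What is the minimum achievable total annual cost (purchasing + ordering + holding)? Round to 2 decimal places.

$294,984.40

H₁ = 32%×$197 = $63.0400;  H₂ = 32%×$190.30 = $60.8960
EOQ₁ = √(2×1,500×80/63.0400) = 61.70  (< 300, feasible at tier 1)
EOQ₂ = √(2×1,500×80/60.8960) = 62.78  (< 300 → use Q = 300 at tier-2 price)
TC(tier 1 (EOQ₁), Q≈61.7) = $299,389.68
TC(tier 2, Q≈300.0) = $294,984.40
Minimum at tier 2: $294,984.40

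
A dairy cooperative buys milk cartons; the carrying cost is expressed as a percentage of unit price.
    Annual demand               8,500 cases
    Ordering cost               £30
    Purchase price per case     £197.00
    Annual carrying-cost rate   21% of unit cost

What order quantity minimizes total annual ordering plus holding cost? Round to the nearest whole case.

111 cases

Carrying cost H = £197 × 21% = £41.3700/case/yr
EOQ = √(2DS/H) = √(2 × 8,500 × 30 / 41.37)
    = √(12,327.77) ≈ 111.03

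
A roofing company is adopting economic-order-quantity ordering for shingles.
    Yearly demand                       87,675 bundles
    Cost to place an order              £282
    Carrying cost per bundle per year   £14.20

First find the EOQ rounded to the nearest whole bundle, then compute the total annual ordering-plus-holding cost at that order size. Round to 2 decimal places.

EOQ = √(2DS/H) = √(2 × 87,675 × 282 / 14.2)
    = √(3,482,302.82) ≈ 1,866.09 → Q = 1,866 bundles
Ordering: D/Q × S = 87,675/1,866 × £282 = £13,249.92
Holding:  Q/2 × H = 1,866/2 × £14.2 = £13,248.60
Total = £13,249.92 + £13,248.60 = £26,498.52

£26,498.52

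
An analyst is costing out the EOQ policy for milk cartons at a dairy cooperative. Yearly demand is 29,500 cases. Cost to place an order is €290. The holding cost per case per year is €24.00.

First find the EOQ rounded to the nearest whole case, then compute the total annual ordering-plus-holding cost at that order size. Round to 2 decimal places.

EOQ = √(2DS/H) = √(2 × 29,500 × 290 / 24)
    = √(712,916.67) ≈ 844.34 → Q = 844 cases
Orders/yr = 29,500/844 = 34.953; ordering cost = 34.953 × €290 = €10,136.26
Average inventory = 844/2 = 422; holding cost = 422 × €24 = €10,128.00
Total = €10,136.26 + €10,128.00 = €20,264.26

€20,264.26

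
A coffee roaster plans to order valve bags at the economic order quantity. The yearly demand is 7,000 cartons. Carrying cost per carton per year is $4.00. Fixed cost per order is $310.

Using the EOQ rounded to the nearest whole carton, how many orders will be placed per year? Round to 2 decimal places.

6.72 orders per year

Optimal lot size Q* = (2 × 7,000 × $310 / $4)^½ ≈ 1,041.63 → Q = 1,042
Orders per year = D/Q = 7,000 / 1,042 = 6.718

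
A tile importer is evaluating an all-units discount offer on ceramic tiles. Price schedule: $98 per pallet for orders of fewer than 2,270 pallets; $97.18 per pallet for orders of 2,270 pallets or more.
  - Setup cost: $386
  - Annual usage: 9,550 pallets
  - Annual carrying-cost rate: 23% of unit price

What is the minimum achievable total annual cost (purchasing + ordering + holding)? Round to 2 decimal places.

$948,791.02

H₁ = 23%×$98 = $22.5400;  H₂ = 23%×$97.18 = $22.3514
EOQ₁ = √(2×9,550×386/22.5400) = 571.92  (< 2,270, feasible at tier 1)
EOQ₂ = √(2×9,550×386/22.3514) = 574.33  (< 2,270 → use Q = 2,270 at tier-2 price)
TC(tier 1 (EOQ₁), Q≈571.9) = $948,791.02
TC(tier 2, Q≈2,270.0) = $955,061.76
Minimum at tier 1 (EOQ₁): $948,791.02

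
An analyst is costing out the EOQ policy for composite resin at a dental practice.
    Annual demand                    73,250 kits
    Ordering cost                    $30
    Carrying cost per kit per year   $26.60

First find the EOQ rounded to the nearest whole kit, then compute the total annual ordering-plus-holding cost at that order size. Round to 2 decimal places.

$10,812.36

EOQ = √(2DS/H) = √(2 × 73,250 × 30 / 26.6)
    = √(165,225.56) ≈ 406.48 → Q = 406 kits
Annual ordering cost = (D/Q)·S = (73,250/406) × 30 = $5,412.56
Annual holding cost  = (Q/2)·H = (406/2) × 26.6 = $5,399.80
Total = $5,412.56 + $5,399.80 = $10,812.36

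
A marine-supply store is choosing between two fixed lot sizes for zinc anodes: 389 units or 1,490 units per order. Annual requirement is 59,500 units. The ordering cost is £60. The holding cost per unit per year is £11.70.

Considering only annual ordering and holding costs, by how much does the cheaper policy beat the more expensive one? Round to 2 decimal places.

Annual cost at Q: ordering D·S/Q plus holding Q·H/2.
TC(389) = (59,500/389)×60 + (389/2)×11.7 = £11,453.03
TC(1,490) = (59,500/1,490)×60 + (1,490/2)×11.7 = £11,112.47
|ΔTC| = |£11,453.03 − £11,112.47| = £340.55

£340.55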